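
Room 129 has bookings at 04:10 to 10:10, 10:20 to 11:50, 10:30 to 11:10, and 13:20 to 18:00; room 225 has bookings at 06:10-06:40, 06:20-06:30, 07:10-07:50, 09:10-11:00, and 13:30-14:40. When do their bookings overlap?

06:10-06:40, 07:10-07:50, 09:10-10:10, 10:20-11:00, 13:30-14:40

First set merges to 04:10-10:10, 10:20-11:50, 13:20-18:00.
Second set merges to 06:10-06:40, 07:10-07:50, 09:10-11:00, 13:30-14:40.
04:10-10:10 ∩ B → 06:10-06:40, 07:10-07:50, 09:10-10:10.
10:20-11:50 ∩ B → 10:20-11:00.
13:20-18:00 ∩ B → 13:30-14:40.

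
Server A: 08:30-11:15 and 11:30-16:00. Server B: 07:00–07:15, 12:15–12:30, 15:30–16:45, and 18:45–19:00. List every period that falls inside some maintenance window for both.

12:15–12:30, 15:30–16:00

08:30–11:15 falls entirely outside B.
11:30–16:00 overlaps B on 12:15–12:30, 15:30–16:00.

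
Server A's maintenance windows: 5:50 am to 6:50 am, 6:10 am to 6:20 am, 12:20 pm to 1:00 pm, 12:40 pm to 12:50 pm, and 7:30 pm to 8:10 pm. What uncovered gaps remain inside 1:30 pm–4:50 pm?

1:30 pm-4:50 pm

Covered (merged): 5:50 am-6:50 am, 12:20 pm-1:00 pm, 7:30 pm-8:10 pm.
Gaps within 1:30 pm-4:50 pm: 1:30 pm-4:50 pm.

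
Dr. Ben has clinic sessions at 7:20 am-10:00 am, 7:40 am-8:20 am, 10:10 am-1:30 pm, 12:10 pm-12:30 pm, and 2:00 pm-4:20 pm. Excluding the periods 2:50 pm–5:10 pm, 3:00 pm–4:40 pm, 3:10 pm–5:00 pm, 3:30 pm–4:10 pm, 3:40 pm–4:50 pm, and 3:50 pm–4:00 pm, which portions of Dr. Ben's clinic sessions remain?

First set merges to 7:20 am-10:00 am, 10:10 am-1:30 pm, 2:00 pm-4:20 pm.
Second set merges to 2:50 pm-5:10 pm.
7:20 am-10:00 am: no B overlap → unchanged.
10:10 am-1:30 pm: no B overlap → unchanged.
2:00 pm-4:20 pm minus B → 2:00 pm-2:50 pm.

7:20 am-10:00 am, 10:10 am-1:30 pm, 2:00 pm-2:50 pm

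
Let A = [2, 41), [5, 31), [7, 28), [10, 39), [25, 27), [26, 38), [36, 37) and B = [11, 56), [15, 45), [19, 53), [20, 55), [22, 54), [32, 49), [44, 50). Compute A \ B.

[2, 11)

First set merges to [2, 41).
Second set merges to [11, 56).
[2, 41) \ B = [2, 11).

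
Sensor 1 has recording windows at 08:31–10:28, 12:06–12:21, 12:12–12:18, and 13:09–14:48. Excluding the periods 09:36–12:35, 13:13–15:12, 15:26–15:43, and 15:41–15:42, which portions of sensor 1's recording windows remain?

08:31–09:36, 13:09–13:13

First set merges to 08:31–10:28, 12:06–12:21, 13:09–14:48.
Second set merges to 09:36–12:35, 13:13–15:12, 15:26–15:43.
08:31–10:28 \ B = 08:31–09:36.
12:06–12:21: entirely removed.
13:09–14:48 \ B = 13:09–13:13.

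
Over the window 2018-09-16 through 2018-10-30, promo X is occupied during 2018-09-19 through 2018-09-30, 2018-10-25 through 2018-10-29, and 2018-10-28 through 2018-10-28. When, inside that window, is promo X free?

Covered (merged): 2018-09-19 through 2018-09-30, 2018-10-25 through 2018-10-29.
Gaps within 2018-09-16 through 2018-10-30: 2018-09-16 through 2018-09-18, 2018-10-01 through 2018-10-24, 2018-10-30 through 2018-10-30.

2018-09-16 through 2018-09-18, 2018-10-01 through 2018-10-24, 2018-10-30 through 2018-10-30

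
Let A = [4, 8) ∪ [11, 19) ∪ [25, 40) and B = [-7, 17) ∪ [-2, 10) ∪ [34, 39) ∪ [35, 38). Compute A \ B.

[17, 19) ∪ [25, 34) ∪ [39, 40)

Merge the second list: [-7, 17), [34, 39).
[4, 8): fully covered by B → removed.
[11, 19) minus B → [17, 19).
[25, 40) minus B → [25, 34), [39, 40).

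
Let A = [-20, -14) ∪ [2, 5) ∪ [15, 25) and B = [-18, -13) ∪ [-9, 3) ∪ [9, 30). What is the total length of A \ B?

A \ B = [-20, -18), [3, 5).
Total: 2 + 2 = 4.

4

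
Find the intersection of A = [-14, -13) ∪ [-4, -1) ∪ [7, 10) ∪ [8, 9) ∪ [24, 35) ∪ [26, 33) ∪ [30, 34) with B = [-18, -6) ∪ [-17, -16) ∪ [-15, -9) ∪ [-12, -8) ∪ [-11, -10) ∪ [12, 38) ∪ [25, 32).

[-14, -13) ∪ [24, 35)

A, merged: [-14, -13), [-4, -1), [7, 10), [24, 35).
B, merged: [-18, -6), [12, 38).
[-14, -13) overlaps B on [-14, -13).
[-4, -1) falls entirely outside B.
[7, 10) falls entirely outside B.
[24, 35) overlaps B on [24, 35).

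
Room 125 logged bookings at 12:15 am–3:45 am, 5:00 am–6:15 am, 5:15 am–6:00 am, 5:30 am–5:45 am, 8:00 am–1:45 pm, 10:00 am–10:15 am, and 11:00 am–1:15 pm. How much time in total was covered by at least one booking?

Merged: 12:15 am–3:45 am, 5:00 am–6:15 am, 8:00 am–1:45 pm.
Lengths: 3 h 30 min + 1 h 15 min + 5 h 45 min = 10 h 30 min.

10 h 30 min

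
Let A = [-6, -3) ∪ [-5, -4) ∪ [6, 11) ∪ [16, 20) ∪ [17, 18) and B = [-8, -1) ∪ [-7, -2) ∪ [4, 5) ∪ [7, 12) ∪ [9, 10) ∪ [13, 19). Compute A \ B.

[6, 7) ∪ [19, 20)

First set merges to [-6, -3), [6, 11), [16, 20).
Second set merges to [-8, -1), [4, 5), [7, 12), [13, 19).
[-6, -3) lies entirely inside B → drops out.
[6, 11) with B removed leaves [6, 7).
[16, 20) with B removed leaves [19, 20).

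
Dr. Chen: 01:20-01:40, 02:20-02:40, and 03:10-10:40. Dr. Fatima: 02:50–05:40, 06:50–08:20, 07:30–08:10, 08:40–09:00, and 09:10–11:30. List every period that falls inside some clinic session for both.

Second set merges to 02:50–05:40, 06:50–08:20, 08:40–09:00, 09:10–11:30.
01:20–01:40: no overlap with the second set.
02:20–02:40: no overlap with the second set.
03:10–10:40 meets the second set on 03:10–05:40, 06:50–08:20, 08:40–09:00, 09:10–10:40.

03:10–05:40, 06:50–08:20, 08:40–09:00, 09:10–10:40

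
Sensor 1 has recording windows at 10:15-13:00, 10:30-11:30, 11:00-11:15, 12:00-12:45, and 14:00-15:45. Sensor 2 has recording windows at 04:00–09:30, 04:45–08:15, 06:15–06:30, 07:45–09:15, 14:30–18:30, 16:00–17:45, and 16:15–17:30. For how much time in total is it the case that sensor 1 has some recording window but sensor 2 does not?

Merge the first list: 10:15–13:00, 14:00–15:45.
Merge the second list: 04:00–09:30, 14:30–18:30.
A \ B = 10:15–13:00, 14:00–14:30.
Total: 2 h 45 min + 30 min = 3 h 15 min.

3 h 15 min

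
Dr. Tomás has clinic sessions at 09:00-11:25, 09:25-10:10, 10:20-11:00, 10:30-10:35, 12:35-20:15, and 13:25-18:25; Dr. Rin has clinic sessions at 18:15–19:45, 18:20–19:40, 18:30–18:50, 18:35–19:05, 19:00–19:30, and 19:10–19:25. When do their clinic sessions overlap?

18:15-19:45

First set merges to 09:00-11:25, 12:35-20:15.
Second set merges to 18:15-19:45.
09:00-11:25: no overlap with the second set.
12:35-20:15 meets the second set on 18:15-19:45.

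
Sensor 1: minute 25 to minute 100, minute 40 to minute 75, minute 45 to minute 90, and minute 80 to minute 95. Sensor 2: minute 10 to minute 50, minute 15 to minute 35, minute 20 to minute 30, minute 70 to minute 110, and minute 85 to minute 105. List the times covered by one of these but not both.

minute 10 to minute 25, minute 50 to minute 70, minute 100 to minute 110

Merge the first list: minute 25 to minute 100.
Merge the second list: minute 10 to minute 50, minute 70 to minute 110.
A \ B = minute 50 to minute 70.
B \ A = minute 10 to minute 25, minute 100 to minute 110.
Union of the two gives the symmetric difference.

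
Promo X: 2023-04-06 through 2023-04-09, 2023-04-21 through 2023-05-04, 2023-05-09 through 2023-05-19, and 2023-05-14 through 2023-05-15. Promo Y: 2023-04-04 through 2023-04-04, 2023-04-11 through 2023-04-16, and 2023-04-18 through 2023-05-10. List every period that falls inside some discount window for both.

2023-04-21 through 2023-05-04, 2023-05-09 through 2023-05-10

Merge the first list: 2023-04-06 through 2023-04-09, 2023-04-21 through 2023-05-04, 2023-05-09 through 2023-05-19.
2023-04-06 through 2023-04-09 meets no B interval.
2023-04-21 through 2023-05-04 ∩ B → 2023-04-21 through 2023-05-04.
2023-05-09 through 2023-05-19 ∩ B → 2023-05-09 through 2023-05-10.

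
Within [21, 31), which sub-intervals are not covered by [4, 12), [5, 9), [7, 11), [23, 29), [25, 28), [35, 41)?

[21, 23) ∪ [29, 31)

The merged coverage is [4, 12), [23, 29), [35, 41).
Complement within [21, 31): [21, 23), [29, 31).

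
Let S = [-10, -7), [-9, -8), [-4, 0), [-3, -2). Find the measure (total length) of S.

7

Merged: [-10, -7), [-4, 0).
Lengths: 3 + 4 = 7.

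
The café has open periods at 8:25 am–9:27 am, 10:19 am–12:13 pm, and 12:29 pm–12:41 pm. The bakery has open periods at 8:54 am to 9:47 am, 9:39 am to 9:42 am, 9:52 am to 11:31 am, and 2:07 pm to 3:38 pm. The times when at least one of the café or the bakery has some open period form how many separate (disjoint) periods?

4

B, merged: 8:54 am-9:47 am, 9:52 am-11:31 am, 2:07 pm-3:38 pm.
A ∪ B = 8:25 am-9:47 am, 9:52 am-12:13 pm, 12:29 pm-12:41 pm, 2:07 pm-3:38 pm.
That is 4 disjoint pieces.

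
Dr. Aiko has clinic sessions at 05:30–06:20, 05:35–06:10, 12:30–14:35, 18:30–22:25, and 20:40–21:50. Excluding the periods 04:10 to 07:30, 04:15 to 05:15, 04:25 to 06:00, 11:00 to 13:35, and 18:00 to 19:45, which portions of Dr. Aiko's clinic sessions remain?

13:35-14:35, 19:45-22:25

First set merges to 05:30-06:20, 12:30-14:35, 18:30-22:25.
Second set merges to 04:10-07:30, 11:00-13:35, 18:00-19:45.
05:30-06:20: fully covered by B → removed.
12:30-14:35 minus B → 13:35-14:35.
18:30-22:25 minus B → 19:45-22:25.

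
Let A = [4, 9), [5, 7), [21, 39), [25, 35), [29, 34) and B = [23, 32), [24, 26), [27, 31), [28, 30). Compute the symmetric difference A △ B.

First set merges to [4, 9), [21, 39).
Second set merges to [23, 32).
A but not B: [4, 9), [21, 23), [32, 39).
B but not A: none.
Combining gives A △ B.

[4, 9) ∪ [21, 23) ∪ [32, 39)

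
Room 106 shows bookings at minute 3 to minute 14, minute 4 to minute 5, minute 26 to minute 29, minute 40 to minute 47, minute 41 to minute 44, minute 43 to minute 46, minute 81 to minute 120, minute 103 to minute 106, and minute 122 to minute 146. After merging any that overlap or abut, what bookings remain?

minute 3 to minute 14, minute 26 to minute 29, minute 40 to minute 47, minute 81 to minute 120, minute 122 to minute 146

minute 4 to minute 5 overlaps/touches minute 3 to minute 14 → extend to minute 3 to minute 14.
minute 26 to minute 29 is disjoint → start new block.
minute 40 to minute 47 is disjoint → start new block.
minute 41 to minute 44 overlaps/touches minute 40 to minute 47 → extend to minute 40 to minute 47.
minute 43 to minute 46 overlaps/touches minute 40 to minute 47 → extend to minute 40 to minute 47.
minute 81 to minute 120 is disjoint → start new block.
minute 103 to minute 106 overlaps/touches minute 81 to minute 120 → extend to minute 81 to minute 120.
minute 122 to minute 146 is disjoint → start new block.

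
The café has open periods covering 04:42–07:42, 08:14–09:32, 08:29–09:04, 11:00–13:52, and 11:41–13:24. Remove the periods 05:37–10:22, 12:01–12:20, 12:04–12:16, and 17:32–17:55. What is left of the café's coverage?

04:42–05:37, 11:00–12:01, 12:20–13:52

First set merges to 04:42–07:42, 08:14–09:32, 11:00–13:52.
Second set merges to 05:37–10:22, 12:01–12:20, 17:32–17:55.
04:42–07:42 \ B = 04:42–05:37.
08:14–09:32: entirely removed.
11:00–13:52 \ B = 11:00–12:01, 12:20–13:52.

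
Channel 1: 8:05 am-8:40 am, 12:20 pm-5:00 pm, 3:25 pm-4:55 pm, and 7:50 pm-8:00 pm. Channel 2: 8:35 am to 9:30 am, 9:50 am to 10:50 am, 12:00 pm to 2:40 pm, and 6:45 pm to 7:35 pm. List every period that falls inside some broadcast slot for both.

A, merged: 8:05 am-8:40 am, 12:20 pm-5:00 pm, 7:50 pm-8:00 pm.
8:05 am-8:40 am meets the second set on 8:35 am-8:40 am.
12:20 pm-5:00 pm meets the second set on 12:20 pm-2:40 pm.
7:50 pm-8:00 pm: no overlap with the second set.

8:35 am-8:40 am, 12:20 pm-2:40 pm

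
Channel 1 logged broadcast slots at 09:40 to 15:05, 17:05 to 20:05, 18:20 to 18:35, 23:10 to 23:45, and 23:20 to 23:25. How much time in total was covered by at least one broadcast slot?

9 h

Merged: 09:40-15:05, 17:05-20:05, 23:10-23:45.
Lengths: 5 h 25 min + 3 h + 35 min = 9 h.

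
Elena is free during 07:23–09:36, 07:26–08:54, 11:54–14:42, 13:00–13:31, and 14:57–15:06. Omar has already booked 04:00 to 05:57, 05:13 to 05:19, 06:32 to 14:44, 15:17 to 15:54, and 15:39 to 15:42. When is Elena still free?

14:57–15:06

Merge the first list: 07:23–09:36, 11:54–14:42, 14:57–15:06.
Merge the second list: 04:00–05:57, 06:32–14:44, 15:17–15:54.
07:23–09:36: fully covered by B → removed.
11:54–14:42: fully covered by B → removed.
14:57–15:06: no B overlap → unchanged.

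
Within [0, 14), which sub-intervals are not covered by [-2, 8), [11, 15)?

[8, 11)

Covered (merged): [-2, 8), [11, 15).
Uncovered inside [0, 14): [8, 11).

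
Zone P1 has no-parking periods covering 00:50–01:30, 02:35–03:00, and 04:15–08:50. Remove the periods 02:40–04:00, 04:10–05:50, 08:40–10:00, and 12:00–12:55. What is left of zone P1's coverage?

00:50–01:30, 02:35–02:40, 05:50–08:40

00:50–01:30 is untouched.
02:35–03:00 with B removed leaves 02:35–02:40.
04:15–08:50 with B removed leaves 05:50–08:40.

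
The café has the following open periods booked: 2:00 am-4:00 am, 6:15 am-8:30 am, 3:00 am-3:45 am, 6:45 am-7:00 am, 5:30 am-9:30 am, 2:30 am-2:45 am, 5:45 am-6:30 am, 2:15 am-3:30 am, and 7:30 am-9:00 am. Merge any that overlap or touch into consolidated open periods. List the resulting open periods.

Sort by start: 2:00 am-4:00 am, 2:15 am-3:30 am, 2:30 am-2:45 am, 3:00 am-3:45 am, 5:30 am-9:30 am, 5:45 am-6:30 am, 6:15 am-8:30 am, 6:45 am-7:00 am, 7:30 am-9:00 am.
2:15 am-3:30 am overlaps/touches 2:00 am-4:00 am → extend to 2:00 am-4:00 am.
2:30 am-2:45 am overlaps/touches 2:00 am-4:00 am → extend to 2:00 am-4:00 am.
3:00 am-3:45 am overlaps/touches 2:00 am-4:00 am → extend to 2:00 am-4:00 am.
5:30 am-9:30 am is disjoint → start new block.
5:45 am-6:30 am overlaps/touches 5:30 am-9:30 am → extend to 5:30 am-9:30 am.
6:15 am-8:30 am overlaps/touches 5:30 am-9:30 am → extend to 5:30 am-9:30 am.
6:45 am-7:00 am overlaps/touches 5:30 am-9:30 am → extend to 5:30 am-9:30 am.
7:30 am-9:00 am overlaps/touches 5:30 am-9:30 am → extend to 5:30 am-9:30 am.

2:00 am-4:00 am, 5:30 am-9:30 am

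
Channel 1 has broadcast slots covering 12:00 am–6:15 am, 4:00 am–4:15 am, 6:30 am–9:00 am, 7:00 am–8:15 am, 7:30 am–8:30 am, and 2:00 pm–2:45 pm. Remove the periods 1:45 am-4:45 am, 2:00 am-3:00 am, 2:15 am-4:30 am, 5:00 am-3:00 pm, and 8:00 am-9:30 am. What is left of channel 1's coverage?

12:00 am–1:45 am, 4:45 am–5:00 am

First set merges to 12:00 am–6:15 am, 6:30 am–9:00 am, 2:00 pm–2:45 pm.
Second set merges to 1:45 am–4:45 am, 5:00 am–3:00 pm.
12:00 am–6:15 am with B removed leaves 12:00 am–1:45 am, 4:45 am–5:00 am.
6:30 am–9:00 am lies entirely inside B → drops out.
2:00 pm–2:45 pm lies entirely inside B → drops out.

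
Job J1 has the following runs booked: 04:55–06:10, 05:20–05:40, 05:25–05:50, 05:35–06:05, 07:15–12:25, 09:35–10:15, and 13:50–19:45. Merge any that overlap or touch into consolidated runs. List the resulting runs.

04:55-06:10, 07:15-12:25, 13:50-19:45

05:20-05:40 overlaps/touches 04:55-06:10 → extend to 04:55-06:10.
05:25-05:50 overlaps/touches 04:55-06:10 → extend to 04:55-06:10.
05:35-06:05 overlaps/touches 04:55-06:10 → extend to 04:55-06:10.
07:15-12:25 is disjoint → start new block.
09:35-10:15 overlaps/touches 07:15-12:25 → extend to 07:15-12:25.
13:50-19:45 is disjoint → start new block.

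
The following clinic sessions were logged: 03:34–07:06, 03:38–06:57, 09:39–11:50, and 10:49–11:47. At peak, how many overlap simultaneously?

Sweep endpoints in order; track running count of active intervals.
Peak of 2 reached at 03:38.

2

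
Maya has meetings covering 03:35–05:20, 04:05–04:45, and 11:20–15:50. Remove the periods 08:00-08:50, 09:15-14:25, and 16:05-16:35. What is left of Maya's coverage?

03:35–05:20, 14:25–15:50

A, merged: 03:35–05:20, 11:20–15:50.
03:35–05:20: nothing removed.
11:20–15:50 \ B = 14:25–15:50.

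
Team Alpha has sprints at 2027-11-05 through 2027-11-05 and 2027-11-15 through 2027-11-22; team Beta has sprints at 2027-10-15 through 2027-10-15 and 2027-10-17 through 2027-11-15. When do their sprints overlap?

2027-11-05 through 2027-11-05 meets the second set on 2027-11-05 through 2027-11-05.
2027-11-15 through 2027-11-22 meets the second set on 2027-11-15 through 2027-11-15.

2027-11-05 through 2027-11-05, 2027-11-15 through 2027-11-15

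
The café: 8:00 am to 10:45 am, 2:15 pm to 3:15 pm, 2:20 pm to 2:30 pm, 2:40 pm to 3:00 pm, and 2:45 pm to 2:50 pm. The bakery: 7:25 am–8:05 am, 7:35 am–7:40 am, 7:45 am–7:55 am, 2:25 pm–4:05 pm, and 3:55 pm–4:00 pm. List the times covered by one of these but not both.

First set merges to 8:00 am–10:45 am, 2:15 pm–3:15 pm.
Second set merges to 7:25 am–8:05 am, 2:25 pm–4:05 pm.
A \ B = 8:05 am–10:45 am, 2:15 pm–2:25 pm.
B \ A = 7:25 am–8:00 am, 3:15 pm–4:05 pm.
Union of the two gives the symmetric difference.

7:25 am–8:00 am, 8:05 am–10:45 am, 2:15 pm–2:25 pm, 3:15 pm–4:05 pm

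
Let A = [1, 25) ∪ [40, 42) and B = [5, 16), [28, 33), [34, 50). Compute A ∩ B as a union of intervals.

[5, 16) ∪ [40, 42)

[1, 25) meets the second set on [5, 16).
[40, 42) meets the second set on [40, 42).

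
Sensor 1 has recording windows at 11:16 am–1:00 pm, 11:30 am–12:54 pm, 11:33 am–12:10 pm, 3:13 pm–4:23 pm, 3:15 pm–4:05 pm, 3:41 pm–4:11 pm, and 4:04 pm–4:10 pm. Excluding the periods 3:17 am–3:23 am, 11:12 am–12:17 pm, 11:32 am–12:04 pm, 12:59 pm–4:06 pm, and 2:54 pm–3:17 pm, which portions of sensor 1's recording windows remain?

Merge the first list: 11:16 am–1:00 pm, 3:13 pm–4:23 pm.
Merge the second list: 3:17 am–3:23 am, 11:12 am–12:17 pm, 12:59 pm–4:06 pm.
11:16 am–1:00 pm minus B → 12:17 pm–12:59 pm.
3:13 pm–4:23 pm minus B → 4:06 pm–4:23 pm.

12:17 pm–12:59 pm, 4:06 pm–4:23 pm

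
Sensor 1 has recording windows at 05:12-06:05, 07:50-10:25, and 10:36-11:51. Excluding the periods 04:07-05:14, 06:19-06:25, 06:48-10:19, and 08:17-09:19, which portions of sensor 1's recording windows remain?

05:14-06:05, 10:19-10:25, 10:36-11:51

Merge the second list: 04:07-05:14, 06:19-06:25, 06:48-10:19.
05:12-06:05 with B removed leaves 05:14-06:05.
07:50-10:25 with B removed leaves 10:19-10:25.
10:36-11:51 is untouched.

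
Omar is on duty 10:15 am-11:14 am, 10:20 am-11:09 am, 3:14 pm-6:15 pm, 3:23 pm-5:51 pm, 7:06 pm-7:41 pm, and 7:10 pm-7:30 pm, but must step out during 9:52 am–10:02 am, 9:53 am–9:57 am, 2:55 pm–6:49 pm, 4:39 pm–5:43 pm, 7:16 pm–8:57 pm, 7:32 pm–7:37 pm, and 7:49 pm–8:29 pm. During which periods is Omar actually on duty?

First set merges to 10:15 am–11:14 am, 3:14 pm–6:15 pm, 7:06 pm–7:41 pm.
Second set merges to 9:52 am–10:02 am, 2:55 pm–6:49 pm, 7:16 pm–8:57 pm.
10:15 am–11:14 am: nothing removed.
3:14 pm–6:15 pm: entirely removed.
7:06 pm–7:41 pm \ B = 7:06 pm–7:16 pm.

10:15 am–11:14 am, 7:06 pm–7:16 pm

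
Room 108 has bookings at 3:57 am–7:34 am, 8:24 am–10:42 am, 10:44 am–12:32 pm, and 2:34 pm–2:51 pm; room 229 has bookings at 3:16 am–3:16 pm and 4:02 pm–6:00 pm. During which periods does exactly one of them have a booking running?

A but not B: none.
B but not A: 3:16 am-3:57 am, 7:34 am-8:24 am, 10:42 am-10:44 am, 12:32 pm-2:34 pm, 2:51 pm-3:16 pm, 4:02 pm-6:00 pm.
Combining gives A △ B.

3:16 am-3:57 am, 7:34 am-8:24 am, 10:42 am-10:44 am, 12:32 pm-2:34 pm, 2:51 pm-3:16 pm, 4:02 pm-6:00 pm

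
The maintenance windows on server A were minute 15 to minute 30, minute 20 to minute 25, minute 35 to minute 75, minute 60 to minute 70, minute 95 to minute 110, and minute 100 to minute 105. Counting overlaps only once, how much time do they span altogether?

Merged: minute 15 to minute 30, minute 35 to minute 75, minute 95 to minute 110.
Lengths: 15 minutes + 40 minutes + 15 minutes = 70 minutes.

70 minutes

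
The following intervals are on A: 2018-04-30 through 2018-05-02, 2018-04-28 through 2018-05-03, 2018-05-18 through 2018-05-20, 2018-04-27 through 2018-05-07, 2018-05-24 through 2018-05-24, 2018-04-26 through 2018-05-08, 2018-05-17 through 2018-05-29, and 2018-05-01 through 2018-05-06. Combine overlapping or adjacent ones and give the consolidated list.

2018-04-26 through 2018-05-08, 2018-05-17 through 2018-05-29

Sort by start: 2018-04-26 through 2018-05-08, 2018-04-27 through 2018-05-07, 2018-04-28 through 2018-05-03, 2018-04-30 through 2018-05-02, 2018-05-01 through 2018-05-06, 2018-05-17 through 2018-05-29, 2018-05-18 through 2018-05-20, 2018-05-24 through 2018-05-24.
2018-04-27 through 2018-05-07 overlaps/touches 2018-04-26 through 2018-05-08 → extend to 2018-04-26 through 2018-05-08.
2018-04-28 through 2018-05-03 overlaps/touches 2018-04-26 through 2018-05-08 → extend to 2018-04-26 through 2018-05-08.
2018-04-30 through 2018-05-02 overlaps/touches 2018-04-26 through 2018-05-08 → extend to 2018-04-26 through 2018-05-08.
2018-05-01 through 2018-05-06 overlaps/touches 2018-04-26 through 2018-05-08 → extend to 2018-04-26 through 2018-05-08.
2018-05-17 through 2018-05-29 is disjoint → start new block.
2018-05-18 through 2018-05-20 overlaps/touches 2018-05-17 through 2018-05-29 → extend to 2018-05-17 through 2018-05-29.
2018-05-24 through 2018-05-24 overlaps/touches 2018-05-17 through 2018-05-29 → extend to 2018-05-17 through 2018-05-29.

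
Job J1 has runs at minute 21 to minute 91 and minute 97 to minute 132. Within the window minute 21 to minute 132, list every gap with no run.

minute 91 to minute 97

After merging, the occupied span is minute 21 to minute 91, minute 97 to minute 132.
Complement within minute 21 to minute 132: minute 91 to minute 97.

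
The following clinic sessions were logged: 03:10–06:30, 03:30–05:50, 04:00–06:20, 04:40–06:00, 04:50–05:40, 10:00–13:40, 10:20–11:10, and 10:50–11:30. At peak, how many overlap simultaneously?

5

At 04:50, 5 of the intervals are simultaneously active.
No point has more.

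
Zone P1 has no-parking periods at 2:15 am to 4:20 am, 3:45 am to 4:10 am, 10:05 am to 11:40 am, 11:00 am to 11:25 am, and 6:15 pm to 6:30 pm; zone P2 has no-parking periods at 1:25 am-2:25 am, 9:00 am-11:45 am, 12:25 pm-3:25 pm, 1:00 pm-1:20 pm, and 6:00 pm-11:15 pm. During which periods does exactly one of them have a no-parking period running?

Merge the first list: 2:15 am-4:20 am, 10:05 am-11:40 am, 6:15 pm-6:30 pm.
Merge the second list: 1:25 am-2:25 am, 9:00 am-11:45 am, 12:25 pm-3:25 pm, 6:00 pm-11:15 pm.
A \ B = 2:25 am-4:20 am.
B \ A = 1:25 am-2:15 am, 9:00 am-10:05 am, 11:40 am-11:45 am, 12:25 pm-3:25 pm, 6:00 pm-6:15 pm, 6:30 pm-11:15 pm.
Union of the two gives the symmetric difference.

1:25 am-2:15 am, 2:25 am-4:20 am, 9:00 am-10:05 am, 11:40 am-11:45 am, 12:25 pm-3:25 pm, 6:00 pm-6:15 pm, 6:30 pm-11:15 pm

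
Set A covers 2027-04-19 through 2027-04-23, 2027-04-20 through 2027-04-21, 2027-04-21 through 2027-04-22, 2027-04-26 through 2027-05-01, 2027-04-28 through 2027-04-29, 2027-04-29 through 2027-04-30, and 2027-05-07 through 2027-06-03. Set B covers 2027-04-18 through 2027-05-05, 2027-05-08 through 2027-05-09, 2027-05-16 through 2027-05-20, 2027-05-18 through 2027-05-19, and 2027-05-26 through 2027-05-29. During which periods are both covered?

A, merged: 2027-04-19 through 2027-04-23, 2027-04-26 through 2027-05-01, 2027-05-07 through 2027-06-03.
B, merged: 2027-04-18 through 2027-05-05, 2027-05-08 through 2027-05-09, 2027-05-16 through 2027-05-20, 2027-05-26 through 2027-05-29.
2027-04-19 through 2027-04-23 ∩ B → 2027-04-19 through 2027-04-23.
2027-04-26 through 2027-05-01 ∩ B → 2027-04-26 through 2027-05-01.
2027-05-07 through 2027-06-03 ∩ B → 2027-05-08 through 2027-05-09, 2027-05-16 through 2027-05-20, 2027-05-26 through 2027-05-29.

2027-04-19 through 2027-04-23, 2027-04-26 through 2027-05-01, 2027-05-08 through 2027-05-09, 2027-05-16 through 2027-05-20, 2027-05-26 through 2027-05-29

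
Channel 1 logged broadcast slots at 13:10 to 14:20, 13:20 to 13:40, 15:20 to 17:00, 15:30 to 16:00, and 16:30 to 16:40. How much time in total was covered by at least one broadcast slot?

Merged: 13:10–14:20, 15:20–17:00.
Lengths: 1 h 10 min + 1 h 40 min = 2 h 50 min.

2 h 50 min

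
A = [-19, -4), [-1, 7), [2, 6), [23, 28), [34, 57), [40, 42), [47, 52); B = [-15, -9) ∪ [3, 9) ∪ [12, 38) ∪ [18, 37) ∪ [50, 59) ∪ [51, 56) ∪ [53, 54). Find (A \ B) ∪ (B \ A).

Merge the first list: [-19, -4), [-1, 7), [23, 28), [34, 57).
Merge the second list: [-15, -9), [3, 9), [12, 38), [50, 59).
A but not B: [-19, -15), [-9, -4), [-1, 3), [38, 50).
B but not A: [7, 9), [12, 23), [28, 34), [57, 59).
Combining gives A △ B.

[-19, -15) ∪ [-9, -4) ∪ [-1, 3) ∪ [7, 9) ∪ [12, 23) ∪ [28, 34) ∪ [38, 50) ∪ [57, 59)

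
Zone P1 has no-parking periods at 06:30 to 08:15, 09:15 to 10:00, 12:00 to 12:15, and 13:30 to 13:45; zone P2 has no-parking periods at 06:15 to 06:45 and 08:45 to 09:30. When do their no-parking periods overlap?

06:30-06:45, 09:15-09:30

06:30-08:15 ∩ B → 06:30-06:45.
09:15-10:00 ∩ B → 09:15-09:30.
12:00-12:15 meets no B interval.
13:30-13:45 meets no B interval.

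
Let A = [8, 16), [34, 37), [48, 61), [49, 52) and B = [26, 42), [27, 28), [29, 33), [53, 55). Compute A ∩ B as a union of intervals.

A, merged: [8, 16), [34, 37), [48, 61).
B, merged: [26, 42), [53, 55).
[8, 16) meets no B interval.
[34, 37) ∩ B → [34, 37).
[48, 61) ∩ B → [53, 55).

[34, 37) ∪ [53, 55)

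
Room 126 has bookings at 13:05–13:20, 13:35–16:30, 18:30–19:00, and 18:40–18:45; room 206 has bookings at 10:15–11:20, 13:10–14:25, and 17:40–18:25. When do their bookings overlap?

13:10–13:20, 13:35–14:25

First set merges to 13:05–13:20, 13:35–16:30, 18:30–19:00.
13:05–13:20 meets the second set on 13:10–13:20.
13:35–16:30 meets the second set on 13:35–14:25.
18:30–19:00: no overlap with the second set.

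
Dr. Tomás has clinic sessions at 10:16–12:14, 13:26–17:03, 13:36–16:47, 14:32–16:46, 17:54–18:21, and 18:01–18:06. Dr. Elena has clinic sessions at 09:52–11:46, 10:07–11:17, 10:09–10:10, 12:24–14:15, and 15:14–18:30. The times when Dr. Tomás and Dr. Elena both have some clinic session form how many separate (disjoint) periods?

First set merges to 10:16–12:14, 13:26–17:03, 17:54–18:21.
Second set merges to 09:52–11:46, 12:24–14:15, 15:14–18:30.
A ∩ B = 10:16–11:46, 13:26–14:15, 15:14–17:03, 17:54–18:21.
That is 4 disjoint pieces.

4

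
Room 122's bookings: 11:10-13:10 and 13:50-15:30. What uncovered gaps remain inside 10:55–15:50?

Covered (merged): 11:10–13:10, 13:50–15:30.
Uncovered inside 10:55–15:50: 10:55–11:10, 13:10–13:50, 15:30–15:50.

10:55–11:10, 13:10–13:50, 15:30–15:50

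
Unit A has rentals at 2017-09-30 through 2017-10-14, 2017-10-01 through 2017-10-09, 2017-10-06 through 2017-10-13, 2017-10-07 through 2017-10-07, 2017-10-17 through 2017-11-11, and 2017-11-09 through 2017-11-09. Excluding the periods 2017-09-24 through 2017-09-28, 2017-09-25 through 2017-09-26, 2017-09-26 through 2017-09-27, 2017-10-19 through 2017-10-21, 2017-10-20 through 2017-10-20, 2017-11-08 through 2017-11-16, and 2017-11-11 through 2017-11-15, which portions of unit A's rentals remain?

A, merged: 2017-09-30 through 2017-10-14, 2017-10-17 through 2017-11-11.
B, merged: 2017-09-24 through 2017-09-28, 2017-10-19 through 2017-10-21, 2017-11-08 through 2017-11-16.
2017-09-30 through 2017-10-14: no B overlap → unchanged.
2017-10-17 through 2017-11-11 minus B → 2017-10-17 through 2017-10-18, 2017-10-22 through 2017-11-07.

2017-09-30 through 2017-10-14, 2017-10-17 through 2017-10-18, 2017-10-22 through 2017-11-07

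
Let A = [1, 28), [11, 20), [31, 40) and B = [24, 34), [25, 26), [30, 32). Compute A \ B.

Merge the first list: [1, 28), [31, 40).
Merge the second list: [24, 34).
[1, 28) \ B = [1, 24).
[31, 40) \ B = [34, 40).

[1, 24) ∪ [34, 40)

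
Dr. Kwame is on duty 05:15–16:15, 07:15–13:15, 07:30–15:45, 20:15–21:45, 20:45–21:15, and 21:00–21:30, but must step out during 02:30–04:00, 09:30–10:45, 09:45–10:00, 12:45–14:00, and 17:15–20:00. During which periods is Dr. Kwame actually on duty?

First set merges to 05:15-16:15, 20:15-21:45.
Second set merges to 02:30-04:00, 09:30-10:45, 12:45-14:00, 17:15-20:00.
05:15-16:15 minus B → 05:15-09:30, 10:45-12:45, 14:00-16:15.
20:15-21:45: no B overlap → unchanged.

05:15-09:30, 10:45-12:45, 14:00-16:15, 20:15-21:45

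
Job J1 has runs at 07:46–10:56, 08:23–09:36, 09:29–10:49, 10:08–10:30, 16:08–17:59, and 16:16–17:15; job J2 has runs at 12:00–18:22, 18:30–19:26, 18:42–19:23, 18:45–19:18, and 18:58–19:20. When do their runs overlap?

16:08-17:59

First set merges to 07:46-10:56, 16:08-17:59.
Second set merges to 12:00-18:22, 18:30-19:26.
07:46-10:56 falls entirely outside B.
16:08-17:59 overlaps B on 16:08-17:59.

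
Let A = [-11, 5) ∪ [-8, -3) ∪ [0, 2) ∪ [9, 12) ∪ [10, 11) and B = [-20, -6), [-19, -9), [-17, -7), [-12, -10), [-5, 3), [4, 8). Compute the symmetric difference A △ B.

[-20, -11) ∪ [-6, -5) ∪ [3, 4) ∪ [5, 8) ∪ [9, 12)

A, merged: [-11, 5), [9, 12).
B, merged: [-20, -6), [-5, 3), [4, 8).
A but not B: [-6, -5), [3, 4), [9, 12).
B but not A: [-20, -11), [5, 8).
Combining gives A △ B.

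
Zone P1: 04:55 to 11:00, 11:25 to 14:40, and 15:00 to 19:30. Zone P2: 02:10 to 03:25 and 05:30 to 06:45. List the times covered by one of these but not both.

A but not B: 04:55-05:30, 06:45-11:00, 11:25-14:40, 15:00-19:30.
B but not A: 02:10-03:25.
Combining gives A △ B.

02:10-03:25, 04:55-05:30, 06:45-11:00, 11:25-14:40, 15:00-19:30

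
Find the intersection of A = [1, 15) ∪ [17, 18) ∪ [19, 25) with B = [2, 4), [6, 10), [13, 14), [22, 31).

[1, 15) ∩ B → [2, 4), [6, 10), [13, 14).
[17, 18) meets no B interval.
[19, 25) ∩ B → [22, 25).

[2, 4) ∪ [6, 10) ∪ [13, 14) ∪ [22, 25)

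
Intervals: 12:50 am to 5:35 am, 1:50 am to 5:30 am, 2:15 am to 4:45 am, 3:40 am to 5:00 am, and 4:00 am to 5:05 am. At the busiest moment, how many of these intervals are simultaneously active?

Sweep endpoints in order; track running count of active intervals.
Peak of 5 reached at 4:00 am.

5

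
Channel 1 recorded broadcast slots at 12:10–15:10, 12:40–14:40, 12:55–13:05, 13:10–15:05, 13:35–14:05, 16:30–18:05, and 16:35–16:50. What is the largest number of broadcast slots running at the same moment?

Sweep endpoints in order; track running count of active intervals.
Peak of 4 reached at 13:35.

4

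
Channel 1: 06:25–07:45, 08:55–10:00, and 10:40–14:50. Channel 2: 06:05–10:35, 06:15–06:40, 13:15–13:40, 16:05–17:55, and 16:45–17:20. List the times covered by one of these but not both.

Second set merges to 06:05–10:35, 13:15–13:40, 16:05–17:55.
A \ B = 10:40–13:15, 13:40–14:50.
B \ A = 06:05–06:25, 07:45–08:55, 10:00–10:35, 16:05–17:55.
Union of the two gives the symmetric difference.

06:05–06:25, 07:45–08:55, 10:00–10:35, 10:40–13:15, 13:40–14:50, 16:05–17:55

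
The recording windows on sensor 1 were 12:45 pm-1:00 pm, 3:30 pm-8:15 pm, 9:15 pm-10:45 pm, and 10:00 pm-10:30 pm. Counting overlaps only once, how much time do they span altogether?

6 h 30 min

Merged: 12:45 pm–1:00 pm, 3:30 pm–8:15 pm, 9:15 pm–10:45 pm.
Lengths: 15 min + 4 h 45 min + 1 h 30 min = 6 h 30 min.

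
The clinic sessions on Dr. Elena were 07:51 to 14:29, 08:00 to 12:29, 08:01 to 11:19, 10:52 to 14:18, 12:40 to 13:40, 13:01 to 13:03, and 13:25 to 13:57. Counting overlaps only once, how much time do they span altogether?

6 h 38 min

Merged: 07:51–14:29.
Length: 6 h 38 min.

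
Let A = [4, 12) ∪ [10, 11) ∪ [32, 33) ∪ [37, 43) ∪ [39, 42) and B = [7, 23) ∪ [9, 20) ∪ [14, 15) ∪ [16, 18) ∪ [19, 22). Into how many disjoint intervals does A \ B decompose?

3

Merge the first list: [4, 12), [32, 33), [37, 43).
Merge the second list: [7, 23).
A \ B = [4, 7), [32, 33), [37, 43).
That is 3 disjoint pieces.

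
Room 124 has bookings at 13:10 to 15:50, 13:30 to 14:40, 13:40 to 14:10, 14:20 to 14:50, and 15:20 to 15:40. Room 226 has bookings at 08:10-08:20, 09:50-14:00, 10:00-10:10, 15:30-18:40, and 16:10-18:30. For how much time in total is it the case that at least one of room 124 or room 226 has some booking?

A, merged: 13:10-15:50.
B, merged: 08:10-08:20, 09:50-14:00, 15:30-18:40.
A ∪ B = 08:10-08:20, 09:50-18:40.
Total: 10 min + 8 h 50 min = 9 h.

9 h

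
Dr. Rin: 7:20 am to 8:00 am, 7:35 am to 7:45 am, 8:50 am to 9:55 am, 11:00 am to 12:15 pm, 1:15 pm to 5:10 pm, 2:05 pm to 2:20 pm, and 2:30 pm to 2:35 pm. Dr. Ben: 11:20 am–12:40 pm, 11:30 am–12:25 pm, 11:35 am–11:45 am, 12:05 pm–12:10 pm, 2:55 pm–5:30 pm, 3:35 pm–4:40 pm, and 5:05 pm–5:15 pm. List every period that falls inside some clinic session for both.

Merge the first list: 7:20 am-8:00 am, 8:50 am-9:55 am, 11:00 am-12:15 pm, 1:15 pm-5:10 pm.
Merge the second list: 11:20 am-12:40 pm, 2:55 pm-5:30 pm.
7:20 am-8:00 am meets no B interval.
8:50 am-9:55 am meets no B interval.
11:00 am-12:15 pm ∩ B → 11:20 am-12:15 pm.
1:15 pm-5:10 pm ∩ B → 2:55 pm-5:10 pm.

11:20 am-12:15 pm, 2:55 pm-5:10 pm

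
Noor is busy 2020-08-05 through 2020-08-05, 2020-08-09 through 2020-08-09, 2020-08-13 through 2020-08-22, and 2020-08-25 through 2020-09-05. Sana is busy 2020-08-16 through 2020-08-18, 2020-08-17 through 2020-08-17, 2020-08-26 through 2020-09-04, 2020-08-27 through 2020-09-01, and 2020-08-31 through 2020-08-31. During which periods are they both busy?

2020-08-16 through 2020-08-18, 2020-08-26 through 2020-09-04

Second set merges to 2020-08-16 through 2020-08-18, 2020-08-26 through 2020-09-04.
2020-08-05 through 2020-08-05: no overlap with the second set.
2020-08-09 through 2020-08-09: no overlap with the second set.
2020-08-13 through 2020-08-22 meets the second set on 2020-08-16 through 2020-08-18.
2020-08-25 through 2020-09-05 meets the second set on 2020-08-26 through 2020-09-04.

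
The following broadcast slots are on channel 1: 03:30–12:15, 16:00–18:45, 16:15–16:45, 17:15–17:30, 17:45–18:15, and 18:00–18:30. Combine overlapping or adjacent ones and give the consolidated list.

03:30-12:15, 16:00-18:45

16:00-18:45 is disjoint → start new block.
16:15-16:45 overlaps/touches 16:00-18:45 → extend to 16:00-18:45.
17:15-17:30 overlaps/touches 16:00-18:45 → extend to 16:00-18:45.
17:45-18:15 overlaps/touches 16:00-18:45 → extend to 16:00-18:45.
18:00-18:30 overlaps/touches 16:00-18:45 → extend to 16:00-18:45.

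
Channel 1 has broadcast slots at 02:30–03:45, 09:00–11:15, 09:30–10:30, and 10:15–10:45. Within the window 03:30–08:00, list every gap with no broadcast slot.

03:45–08:00

After merging, the occupied span is 02:30–03:45, 09:00–11:15.
Complement within 03:30–08:00: 03:45–08:00.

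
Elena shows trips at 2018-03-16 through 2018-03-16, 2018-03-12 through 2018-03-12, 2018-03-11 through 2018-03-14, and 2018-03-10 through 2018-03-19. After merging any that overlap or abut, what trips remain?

Sort by start: 2018-03-10 through 2018-03-19, 2018-03-11 through 2018-03-14, 2018-03-12 through 2018-03-12, 2018-03-16 through 2018-03-16.
2018-03-11 through 2018-03-14 overlaps/touches 2018-03-10 through 2018-03-19 → extend to 2018-03-10 through 2018-03-19.
2018-03-12 through 2018-03-12 overlaps/touches 2018-03-10 through 2018-03-19 → extend to 2018-03-10 through 2018-03-19.
2018-03-16 through 2018-03-16 overlaps/touches 2018-03-10 through 2018-03-19 → extend to 2018-03-10 through 2018-03-19.

2018-03-10 through 2018-03-19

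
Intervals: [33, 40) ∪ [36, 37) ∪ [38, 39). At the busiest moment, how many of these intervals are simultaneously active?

2

Sweep endpoints in order; track running count of active intervals.
Peak of 2 reached at 36.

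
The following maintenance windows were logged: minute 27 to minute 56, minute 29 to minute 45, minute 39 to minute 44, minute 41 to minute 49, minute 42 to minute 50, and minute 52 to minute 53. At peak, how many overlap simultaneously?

5

Walk the sorted start/end points keeping a running depth.
The depth first hits 5 at minute 42.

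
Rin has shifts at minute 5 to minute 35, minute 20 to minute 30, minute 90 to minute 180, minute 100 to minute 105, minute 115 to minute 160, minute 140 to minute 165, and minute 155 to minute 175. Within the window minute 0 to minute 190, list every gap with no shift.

After merging, the occupied span is minute 5 to minute 35, minute 90 to minute 180.
Gaps within minute 0 to minute 190: minute 0 to minute 5, minute 35 to minute 90, minute 180 to minute 190.

minute 0 to minute 5, minute 35 to minute 90, minute 180 to minute 190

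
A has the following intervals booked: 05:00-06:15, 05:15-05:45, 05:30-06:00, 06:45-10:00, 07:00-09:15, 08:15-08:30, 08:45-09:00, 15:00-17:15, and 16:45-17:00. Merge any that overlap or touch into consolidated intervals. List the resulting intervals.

05:15–05:45 overlaps/touches 05:00–06:15 → extend to 05:00–06:15.
05:30–06:00 overlaps/touches 05:00–06:15 → extend to 05:00–06:15.
06:45–10:00 is disjoint → start new block.
07:00–09:15 overlaps/touches 06:45–10:00 → extend to 06:45–10:00.
08:15–08:30 overlaps/touches 06:45–10:00 → extend to 06:45–10:00.
08:45–09:00 overlaps/touches 06:45–10:00 → extend to 06:45–10:00.
15:00–17:15 is disjoint → start new block.
16:45–17:00 overlaps/touches 15:00–17:15 → extend to 15:00–17:15.

05:00–06:15, 06:45–10:00, 15:00–17:15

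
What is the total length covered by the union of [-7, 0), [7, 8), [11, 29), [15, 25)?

26

Merged: [-7, 0), [7, 8), [11, 29).
Lengths: 7 + 1 + 18 = 26.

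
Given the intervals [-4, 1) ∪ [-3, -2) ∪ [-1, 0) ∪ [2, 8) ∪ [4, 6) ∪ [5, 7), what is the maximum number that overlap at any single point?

At 5, 3 of the intervals are simultaneously active.
No point has more.

3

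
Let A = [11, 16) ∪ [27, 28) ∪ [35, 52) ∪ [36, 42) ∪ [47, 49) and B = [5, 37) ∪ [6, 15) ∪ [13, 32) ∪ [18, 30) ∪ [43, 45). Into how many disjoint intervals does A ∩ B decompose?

4

Merge the first list: [11, 16), [27, 28), [35, 52).
Merge the second list: [5, 37), [43, 45).
A ∩ B = [11, 16), [27, 28), [35, 37), [43, 45).
That is 4 disjoint pieces.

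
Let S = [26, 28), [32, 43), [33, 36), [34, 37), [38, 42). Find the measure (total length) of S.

Merged: [26, 28), [32, 43).
Lengths: 2 + 11 = 13.

13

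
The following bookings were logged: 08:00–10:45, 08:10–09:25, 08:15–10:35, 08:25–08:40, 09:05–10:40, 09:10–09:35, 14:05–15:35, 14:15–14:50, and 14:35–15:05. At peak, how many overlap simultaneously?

5

At 09:10, 5 of the intervals are simultaneously active.
No point has more.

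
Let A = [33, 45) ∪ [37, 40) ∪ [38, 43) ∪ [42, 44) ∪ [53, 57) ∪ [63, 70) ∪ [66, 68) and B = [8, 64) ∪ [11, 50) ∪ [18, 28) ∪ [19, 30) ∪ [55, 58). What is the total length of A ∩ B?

First set merges to [33, 45), [53, 57), [63, 70).
Second set merges to [8, 64).
A ∩ B = [33, 45), [53, 57), [63, 64).
Total: 12 + 4 + 1 = 17.

17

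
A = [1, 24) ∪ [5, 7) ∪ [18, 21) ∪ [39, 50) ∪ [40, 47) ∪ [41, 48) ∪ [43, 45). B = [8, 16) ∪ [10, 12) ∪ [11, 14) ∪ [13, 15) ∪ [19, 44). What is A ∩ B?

[8, 16) ∪ [19, 24) ∪ [39, 44)

Merge the first list: [1, 24), [39, 50).
Merge the second list: [8, 16), [19, 44).
[1, 24) overlaps B on [8, 16), [19, 24).
[39, 50) overlaps B on [39, 44).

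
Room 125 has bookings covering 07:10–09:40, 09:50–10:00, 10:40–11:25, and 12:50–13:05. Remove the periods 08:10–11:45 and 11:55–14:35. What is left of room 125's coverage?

07:10–09:40 \ B = 07:10–08:10.
09:50–10:00: entirely removed.
10:40–11:25: entirely removed.
12:50–13:05: entirely removed.

07:10–08:10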